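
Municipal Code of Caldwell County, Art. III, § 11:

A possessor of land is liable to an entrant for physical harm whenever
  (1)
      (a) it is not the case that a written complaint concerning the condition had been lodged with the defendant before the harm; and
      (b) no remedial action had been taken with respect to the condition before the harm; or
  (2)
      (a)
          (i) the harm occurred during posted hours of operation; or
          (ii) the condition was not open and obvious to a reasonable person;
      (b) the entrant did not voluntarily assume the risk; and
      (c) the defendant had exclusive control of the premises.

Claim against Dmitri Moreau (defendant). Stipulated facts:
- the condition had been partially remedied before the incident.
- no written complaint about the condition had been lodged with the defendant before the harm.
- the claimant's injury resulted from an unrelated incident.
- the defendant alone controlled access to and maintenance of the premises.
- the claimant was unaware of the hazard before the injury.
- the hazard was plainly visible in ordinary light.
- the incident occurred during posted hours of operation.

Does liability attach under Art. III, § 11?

Yes — liable.

(a) not (complaint lodged) — satisfied.
(b) no remedial action — not satisfied.
So (1) is not satisfied (T AND F).
(i) during posted hours — met.
(ii) not open/obvious — not met.
(a) = T OR F = true.
(b) no assumed risk — met.
(c) exclusive control — satisfied.
(2) = T AND T AND T = true.
Overall = F OR T = true.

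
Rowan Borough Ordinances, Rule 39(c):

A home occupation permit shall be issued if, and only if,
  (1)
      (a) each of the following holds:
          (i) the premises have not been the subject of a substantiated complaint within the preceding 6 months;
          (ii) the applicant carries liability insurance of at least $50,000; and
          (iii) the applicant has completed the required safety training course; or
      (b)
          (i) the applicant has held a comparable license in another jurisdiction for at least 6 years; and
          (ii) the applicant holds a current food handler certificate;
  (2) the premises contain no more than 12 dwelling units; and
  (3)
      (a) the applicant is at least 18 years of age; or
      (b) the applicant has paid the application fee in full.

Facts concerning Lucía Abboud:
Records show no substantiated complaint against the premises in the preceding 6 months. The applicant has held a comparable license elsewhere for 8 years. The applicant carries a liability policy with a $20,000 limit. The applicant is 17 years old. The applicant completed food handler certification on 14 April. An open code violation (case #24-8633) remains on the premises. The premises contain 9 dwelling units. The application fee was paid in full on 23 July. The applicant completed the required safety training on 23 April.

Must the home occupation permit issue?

Yes — granted.

(i) no complaint in 6 mo. — satisfied.
(ii) insurance ≥ $50,000 — not satisfied.
(iii) safety training — holds.
(a): T AND F AND T → false.
(i) prior license ≥ 6 yr — satisfied.
(ii) food handler cert. — satisfied.
So (b) is satisfied (T AND T).
(1) = F OR T = true.
(2) ≤ 12 units — met.
(a) age ≥ 18 — not satisfied.
(b) fee paid — holds.
So (3) is satisfied (F OR T).
So Overall is satisfied (T AND T AND T).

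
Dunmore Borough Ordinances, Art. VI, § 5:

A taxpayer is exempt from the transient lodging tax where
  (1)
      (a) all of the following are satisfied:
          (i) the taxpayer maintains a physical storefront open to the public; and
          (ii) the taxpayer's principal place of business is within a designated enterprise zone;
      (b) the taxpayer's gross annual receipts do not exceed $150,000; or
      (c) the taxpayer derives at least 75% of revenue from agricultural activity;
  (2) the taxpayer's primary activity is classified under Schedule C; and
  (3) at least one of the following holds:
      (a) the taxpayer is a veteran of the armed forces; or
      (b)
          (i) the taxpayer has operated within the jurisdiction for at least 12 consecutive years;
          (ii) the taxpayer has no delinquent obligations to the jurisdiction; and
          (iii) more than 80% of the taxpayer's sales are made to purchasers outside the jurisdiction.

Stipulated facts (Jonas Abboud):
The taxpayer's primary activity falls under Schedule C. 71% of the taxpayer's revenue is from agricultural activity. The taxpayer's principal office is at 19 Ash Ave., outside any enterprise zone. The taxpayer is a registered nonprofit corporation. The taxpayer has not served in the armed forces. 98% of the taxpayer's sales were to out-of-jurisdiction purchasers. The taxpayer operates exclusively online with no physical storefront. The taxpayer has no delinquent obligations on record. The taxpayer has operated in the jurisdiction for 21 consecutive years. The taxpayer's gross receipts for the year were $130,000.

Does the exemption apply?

(i) has storefront — fails.
(ii) in enterprise zone — not satisfied.
(a) = F AND F = false.
(b) receipts ≤ $150,000 — met.
(c) ≥75% agricultural — not satisfied.
So (1) is satisfied (F OR T OR F).
(2) Schedule C activity — met.
(a) veteran — not satisfied.
(i) ≥ 12 yrs in jurisdiction — holds.
(ii) no delinquency — satisfied.
(iii) >80% out-of-jur. sales — satisfied.
(b): T AND T AND T → true.
So (3) is satisfied (F OR T).
Overall: T AND T AND T → true.

Yes — exempt.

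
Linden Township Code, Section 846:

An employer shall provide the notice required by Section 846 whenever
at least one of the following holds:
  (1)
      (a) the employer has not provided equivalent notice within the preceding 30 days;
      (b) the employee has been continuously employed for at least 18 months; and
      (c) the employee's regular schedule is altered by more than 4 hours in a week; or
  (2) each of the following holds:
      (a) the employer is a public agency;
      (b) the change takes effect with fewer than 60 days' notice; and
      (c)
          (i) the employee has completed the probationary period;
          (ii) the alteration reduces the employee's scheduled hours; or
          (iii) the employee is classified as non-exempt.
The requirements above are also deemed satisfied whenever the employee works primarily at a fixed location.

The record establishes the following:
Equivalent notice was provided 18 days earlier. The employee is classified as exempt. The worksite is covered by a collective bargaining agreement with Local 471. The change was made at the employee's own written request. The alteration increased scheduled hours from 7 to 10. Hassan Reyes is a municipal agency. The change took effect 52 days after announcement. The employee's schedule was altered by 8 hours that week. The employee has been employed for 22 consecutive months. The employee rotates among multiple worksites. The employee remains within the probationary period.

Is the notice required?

(a) no recent notice — not met.
(b) tenure ≥ 18 mo. — holds.
(c) schedule shift > 4h — met.
(1) = F AND T AND T = false.
(a) public agency — satisfied.
(b) < 60 days' notice — holds.
(i) past probation — not met.
(ii) hours reduced — fails.
(iii) non-exempt — not satisfied.
(c) = F OR F OR F = false.
(2): T AND T AND F → false.
So Overall is not satisfied (F OR F).
Exception (fixed location) — not satisfied.
Result: main false OR exception false → false.

No — not required.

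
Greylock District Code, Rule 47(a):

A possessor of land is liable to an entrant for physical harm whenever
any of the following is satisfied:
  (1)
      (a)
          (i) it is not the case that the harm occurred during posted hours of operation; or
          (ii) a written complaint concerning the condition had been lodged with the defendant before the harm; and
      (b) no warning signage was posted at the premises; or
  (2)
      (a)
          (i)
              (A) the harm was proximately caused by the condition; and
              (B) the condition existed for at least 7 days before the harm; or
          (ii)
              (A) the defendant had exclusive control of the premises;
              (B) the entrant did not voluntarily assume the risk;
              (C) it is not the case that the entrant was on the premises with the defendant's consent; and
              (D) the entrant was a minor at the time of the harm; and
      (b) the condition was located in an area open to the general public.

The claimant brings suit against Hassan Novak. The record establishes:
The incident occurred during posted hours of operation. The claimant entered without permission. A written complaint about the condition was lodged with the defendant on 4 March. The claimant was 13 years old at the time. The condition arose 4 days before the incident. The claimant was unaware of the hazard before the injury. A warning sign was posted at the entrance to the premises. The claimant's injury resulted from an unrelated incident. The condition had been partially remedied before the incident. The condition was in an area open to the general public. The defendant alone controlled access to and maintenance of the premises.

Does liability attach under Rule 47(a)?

(i) not (during posted hours) — fails.
(ii) complaint lodged — met.
(a) = F OR T = true.
(b) no signage posted — not satisfied.
So (1) is not satisfied (T AND F).
(A) proximate cause — not satisfied.
(B) condition ≥7 days old — not met.
(i): F AND F → false.
(A) exclusive control — holds.
(B) no assumed risk — holds.
(C) not (consent to enter) — satisfied.
(D) entrant a minor — holds.
So (ii) is satisfied (T AND T AND T AND T).
So (a) is satisfied (F OR T).
(b) public area — met.
So (2) is satisfied (T AND T).
Overall: F OR T → true.

Yes — liable.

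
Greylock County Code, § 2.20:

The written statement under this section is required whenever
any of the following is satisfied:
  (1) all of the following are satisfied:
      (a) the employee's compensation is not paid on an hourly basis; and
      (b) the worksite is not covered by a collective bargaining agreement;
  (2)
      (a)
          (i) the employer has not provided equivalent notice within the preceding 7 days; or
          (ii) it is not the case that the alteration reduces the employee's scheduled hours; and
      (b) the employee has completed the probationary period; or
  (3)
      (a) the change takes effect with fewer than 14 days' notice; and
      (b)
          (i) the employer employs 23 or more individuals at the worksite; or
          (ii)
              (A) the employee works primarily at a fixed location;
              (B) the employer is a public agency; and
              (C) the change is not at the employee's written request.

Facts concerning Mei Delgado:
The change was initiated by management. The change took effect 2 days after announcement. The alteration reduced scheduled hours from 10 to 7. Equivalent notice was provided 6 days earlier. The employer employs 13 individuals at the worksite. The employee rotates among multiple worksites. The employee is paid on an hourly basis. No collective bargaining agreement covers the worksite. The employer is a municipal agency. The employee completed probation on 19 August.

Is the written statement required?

No — not required.

(a) not (hourly-paid) — fails.
(b) no CBA — satisfied.
(1): F AND T → false.
(i) no recent notice — fails.
(ii) not (hours reduced) — not met.
So (a) is not satisfied (F OR F).
(b) past probation — satisfied.
So (2) is not satisfied (F AND T).
(a) < 14 days' notice — met.
(i) ≥ 23 at site — not satisfied.
(A) fixed location — fails.
(B) public agency — holds.
(C) not employee-requested — satisfied.
(ii) = F AND T AND T = false.
So (b) is not satisfied (F OR F).
So (3) is not satisfied (T AND F).
Overall: F OR F OR F → false.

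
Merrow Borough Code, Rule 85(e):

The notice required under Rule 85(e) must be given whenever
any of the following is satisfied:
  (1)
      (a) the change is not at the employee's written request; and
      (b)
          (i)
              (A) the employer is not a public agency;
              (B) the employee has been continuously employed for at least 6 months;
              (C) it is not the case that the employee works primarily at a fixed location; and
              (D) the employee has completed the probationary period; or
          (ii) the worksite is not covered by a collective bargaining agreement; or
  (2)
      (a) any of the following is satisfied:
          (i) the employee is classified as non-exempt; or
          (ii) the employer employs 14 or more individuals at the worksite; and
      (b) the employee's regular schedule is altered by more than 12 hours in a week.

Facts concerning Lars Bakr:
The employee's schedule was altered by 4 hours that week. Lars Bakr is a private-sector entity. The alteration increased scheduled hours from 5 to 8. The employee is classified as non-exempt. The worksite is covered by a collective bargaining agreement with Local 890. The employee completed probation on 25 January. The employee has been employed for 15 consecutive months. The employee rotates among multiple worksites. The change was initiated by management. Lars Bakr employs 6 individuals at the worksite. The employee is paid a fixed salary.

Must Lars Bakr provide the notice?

Yes — required.

(a) not employee-requested — holds.
(A) not (public agency) — met.
(B) tenure ≥ 6 mo. — met.
(C) not (fixed location) — met.
(D) past probation — satisfied.
(i): T AND T AND T AND T → true.
(ii) no CBA — not satisfied.
(b): T OR F → true.
So (1) is satisfied (T AND T).
(i) non-exempt — satisfied.
(ii) ≥ 14 at site — not satisfied.
So (a) is satisfied (T OR F).
(b) schedule shift > 12h — not satisfied.
(2) = T AND F = false.
Overall: T OR F → true.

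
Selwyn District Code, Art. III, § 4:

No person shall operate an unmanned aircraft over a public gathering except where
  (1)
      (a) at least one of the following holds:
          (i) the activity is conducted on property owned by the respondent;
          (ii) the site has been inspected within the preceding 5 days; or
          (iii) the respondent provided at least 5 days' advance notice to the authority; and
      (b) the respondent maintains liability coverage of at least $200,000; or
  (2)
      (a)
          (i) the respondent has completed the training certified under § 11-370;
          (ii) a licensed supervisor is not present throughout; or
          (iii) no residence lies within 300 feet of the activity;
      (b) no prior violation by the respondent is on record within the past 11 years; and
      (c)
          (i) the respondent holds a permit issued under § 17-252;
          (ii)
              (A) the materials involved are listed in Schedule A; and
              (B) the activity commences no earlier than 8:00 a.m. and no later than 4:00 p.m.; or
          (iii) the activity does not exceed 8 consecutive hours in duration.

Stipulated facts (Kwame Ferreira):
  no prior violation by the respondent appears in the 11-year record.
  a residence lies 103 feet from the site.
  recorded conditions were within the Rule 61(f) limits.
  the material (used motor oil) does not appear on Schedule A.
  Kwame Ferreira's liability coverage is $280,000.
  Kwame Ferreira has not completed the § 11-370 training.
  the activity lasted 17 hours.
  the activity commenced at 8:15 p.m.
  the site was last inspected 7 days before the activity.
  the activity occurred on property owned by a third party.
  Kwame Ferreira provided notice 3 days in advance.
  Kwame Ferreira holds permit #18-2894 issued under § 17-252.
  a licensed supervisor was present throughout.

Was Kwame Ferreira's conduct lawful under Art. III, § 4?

No — unlawful.

(i) own property — fails.
(ii) site inspected — fails.
(iii) ≥5 days' notice — not met.
So (a) is not satisfied (F OR F OR F).
(b) coverage ≥ $200,000 — met.
So (1) is not satisfied (F AND T).
(i) training certified — fails.
(ii) not (supervisor present) — not satisfied.
(iii) no residence in 300 ft — not met.
(a): F OR F OR F → false.
(b) no prior violation — satisfied.
(i) holds permit — holds.
(A) Schedule A material — not satisfied.
(B) start within hours — not satisfied.
(ii): F AND F → false.
(iii) ≤ 8 hrs duration — not satisfied.
So (c) is satisfied (T OR F OR F).
(2): F AND T AND T → false.
So Overall is not satisfied (F OR F).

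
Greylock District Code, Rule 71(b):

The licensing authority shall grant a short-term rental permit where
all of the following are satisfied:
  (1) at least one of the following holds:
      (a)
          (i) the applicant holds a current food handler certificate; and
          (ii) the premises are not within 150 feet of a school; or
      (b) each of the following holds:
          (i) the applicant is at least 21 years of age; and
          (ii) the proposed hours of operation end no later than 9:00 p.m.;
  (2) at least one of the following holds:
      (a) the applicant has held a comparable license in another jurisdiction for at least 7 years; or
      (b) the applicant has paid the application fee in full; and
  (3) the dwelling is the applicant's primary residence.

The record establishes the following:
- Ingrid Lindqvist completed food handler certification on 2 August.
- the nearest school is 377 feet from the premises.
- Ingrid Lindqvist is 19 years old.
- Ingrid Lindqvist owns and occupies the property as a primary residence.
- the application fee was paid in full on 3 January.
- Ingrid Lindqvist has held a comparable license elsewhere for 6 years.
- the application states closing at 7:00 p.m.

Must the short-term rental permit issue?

(i) food handler cert. — met.
(ii) ≥150 ft from school — satisfied.
(a): T AND T → true.
(i) age ≥ 21 — not satisfied.
(ii) closes by 9 p.m. — met.
(b): F AND T → false.
(1) = T OR F = true.
(a) prior license ≥ 7 yr — not satisfied.
(b) fee paid — satisfied.
(2): F OR T → true.
(3) primary residence — satisfied.
So Overall is satisfied (T AND T AND T).

Yes — granted.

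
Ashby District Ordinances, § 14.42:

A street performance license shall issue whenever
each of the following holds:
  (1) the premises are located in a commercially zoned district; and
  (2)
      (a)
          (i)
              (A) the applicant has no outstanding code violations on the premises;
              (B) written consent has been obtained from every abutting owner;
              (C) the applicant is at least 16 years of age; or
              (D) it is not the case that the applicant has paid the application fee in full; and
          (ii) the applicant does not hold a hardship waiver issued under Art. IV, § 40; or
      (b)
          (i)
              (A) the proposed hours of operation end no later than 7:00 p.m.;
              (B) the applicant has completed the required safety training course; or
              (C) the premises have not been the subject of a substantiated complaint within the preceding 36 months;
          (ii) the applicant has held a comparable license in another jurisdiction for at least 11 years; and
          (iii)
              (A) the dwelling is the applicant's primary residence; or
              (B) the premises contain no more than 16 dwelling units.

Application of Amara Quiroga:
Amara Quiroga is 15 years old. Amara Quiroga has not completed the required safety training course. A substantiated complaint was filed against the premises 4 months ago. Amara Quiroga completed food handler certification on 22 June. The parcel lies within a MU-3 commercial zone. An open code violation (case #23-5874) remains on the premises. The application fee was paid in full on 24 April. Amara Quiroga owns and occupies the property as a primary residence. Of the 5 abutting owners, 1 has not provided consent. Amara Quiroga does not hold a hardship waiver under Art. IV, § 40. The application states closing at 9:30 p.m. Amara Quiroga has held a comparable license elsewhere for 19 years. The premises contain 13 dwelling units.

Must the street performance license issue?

(1) commercially zoned — holds.
(A) no code violations — not met.
(B) all abutters consent — not met.
(C) age ≥ 16 — not met.
(D) not (fee paid) — fails.
(i) = F OR F OR F OR F = false.
(ii) not (hardship waiver) — satisfied.
So (a) is not satisfied (F AND T).
(A) closes by 7 p.m. — not met.
(B) safety training — fails.
(C) no complaint in 36 mo. — not satisfied.
(i): F OR F OR F → false.
(ii) prior license ≥ 11 yr — satisfied.
(A) primary residence — satisfied.
(B) ≤ 16 units — satisfied.
(iii) = T OR T = true.
(b): F AND T AND T → false.
(2) = F OR F = false.
Overall: T AND F → false.

No — denied.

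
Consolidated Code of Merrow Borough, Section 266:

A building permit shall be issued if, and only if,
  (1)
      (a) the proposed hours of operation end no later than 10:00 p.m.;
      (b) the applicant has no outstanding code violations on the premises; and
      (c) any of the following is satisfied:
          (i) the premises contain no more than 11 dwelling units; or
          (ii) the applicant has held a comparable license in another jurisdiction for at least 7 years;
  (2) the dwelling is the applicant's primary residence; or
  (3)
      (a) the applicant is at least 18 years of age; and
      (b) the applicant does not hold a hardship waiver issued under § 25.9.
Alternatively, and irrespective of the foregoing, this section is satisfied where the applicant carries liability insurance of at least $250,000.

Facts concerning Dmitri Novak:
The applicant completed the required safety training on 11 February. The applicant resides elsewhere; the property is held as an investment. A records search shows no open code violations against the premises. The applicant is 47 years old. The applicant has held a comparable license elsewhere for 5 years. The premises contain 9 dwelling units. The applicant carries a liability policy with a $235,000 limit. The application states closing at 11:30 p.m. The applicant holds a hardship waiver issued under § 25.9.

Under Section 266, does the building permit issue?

(a) closes by 10 p.m. — fails.
(b) no code violations — met.
(i) ≤ 11 units — met.
(ii) prior license ≥ 7 yr — not satisfied.
So (c) is satisfied (T OR F).
(1) = F AND T AND T = false.
(2) primary residence — not met.
(a) age ≥ 18 — satisfied.
(b) not (hardship waiver) — not met.
(3) = T AND F = false.
Overall: F OR F OR F → false.
Exception (insurance ≥ $250,000) — not satisfied.
Result: main false OR exception false → false.

No — denied.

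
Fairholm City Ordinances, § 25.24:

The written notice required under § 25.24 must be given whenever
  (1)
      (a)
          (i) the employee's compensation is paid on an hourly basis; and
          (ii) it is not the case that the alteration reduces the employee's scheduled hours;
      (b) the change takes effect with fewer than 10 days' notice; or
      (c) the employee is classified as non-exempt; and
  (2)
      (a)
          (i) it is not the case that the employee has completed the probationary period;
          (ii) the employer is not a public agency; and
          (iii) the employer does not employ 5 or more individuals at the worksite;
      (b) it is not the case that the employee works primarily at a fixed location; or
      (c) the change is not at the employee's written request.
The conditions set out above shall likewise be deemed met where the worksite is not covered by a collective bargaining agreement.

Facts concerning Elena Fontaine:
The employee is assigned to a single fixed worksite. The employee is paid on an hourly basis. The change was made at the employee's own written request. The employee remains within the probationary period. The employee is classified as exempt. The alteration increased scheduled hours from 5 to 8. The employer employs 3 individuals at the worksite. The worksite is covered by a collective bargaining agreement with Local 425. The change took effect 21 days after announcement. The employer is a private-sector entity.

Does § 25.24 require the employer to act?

Yes — required.

(i) hourly-paid — satisfied.
(ii) not (hours reduced) — holds.
(a) = T AND T = true.
(b) < 10 days' notice — fails.
(c) non-exempt — not satisfied.
(1): T OR F OR F → true.
(i) not (past probation) — met.
(ii) not (public agency) — met.
(iii) not (≥ 5 at site) — satisfied.
(a) = T AND T AND T = true.
(b) not (fixed location) — fails.
(c) not employee-requested — not met.
(2) = T OR F OR F = true.
Overall: T AND T → true.
Exception (no CBA) — not satisfied.
Result: main true OR exception false → true.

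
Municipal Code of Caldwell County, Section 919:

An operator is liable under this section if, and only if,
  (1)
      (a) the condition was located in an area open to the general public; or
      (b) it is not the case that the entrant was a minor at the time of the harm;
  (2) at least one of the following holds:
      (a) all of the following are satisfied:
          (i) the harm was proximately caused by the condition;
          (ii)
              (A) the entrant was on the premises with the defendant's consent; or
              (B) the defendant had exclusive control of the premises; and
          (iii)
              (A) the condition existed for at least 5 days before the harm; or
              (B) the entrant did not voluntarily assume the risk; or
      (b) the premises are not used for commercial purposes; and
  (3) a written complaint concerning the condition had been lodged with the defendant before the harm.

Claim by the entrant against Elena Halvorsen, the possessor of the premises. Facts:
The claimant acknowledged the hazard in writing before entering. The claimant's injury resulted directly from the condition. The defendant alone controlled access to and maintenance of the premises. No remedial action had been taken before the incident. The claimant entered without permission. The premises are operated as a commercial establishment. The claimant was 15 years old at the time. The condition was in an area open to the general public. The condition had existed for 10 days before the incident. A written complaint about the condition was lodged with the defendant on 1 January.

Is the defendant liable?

Yes — liable.

(a) public area — met.
(b) not (entrant a minor) — fails.
(1) = T OR F = true.
(i) proximate cause — met.
(A) consent to enter — not met.
(B) exclusive control — holds.
(ii) = F OR T = true.
(A) condition ≥5 days old — holds.
(B) no assumed risk — not satisfied.
So (iii) is satisfied (T OR F).
(a): T AND T AND T → true.
(b) not (commercial use) — not satisfied.
(2): T OR F → true.
(3) complaint lodged — holds.
Overall = T AND T AND T = true.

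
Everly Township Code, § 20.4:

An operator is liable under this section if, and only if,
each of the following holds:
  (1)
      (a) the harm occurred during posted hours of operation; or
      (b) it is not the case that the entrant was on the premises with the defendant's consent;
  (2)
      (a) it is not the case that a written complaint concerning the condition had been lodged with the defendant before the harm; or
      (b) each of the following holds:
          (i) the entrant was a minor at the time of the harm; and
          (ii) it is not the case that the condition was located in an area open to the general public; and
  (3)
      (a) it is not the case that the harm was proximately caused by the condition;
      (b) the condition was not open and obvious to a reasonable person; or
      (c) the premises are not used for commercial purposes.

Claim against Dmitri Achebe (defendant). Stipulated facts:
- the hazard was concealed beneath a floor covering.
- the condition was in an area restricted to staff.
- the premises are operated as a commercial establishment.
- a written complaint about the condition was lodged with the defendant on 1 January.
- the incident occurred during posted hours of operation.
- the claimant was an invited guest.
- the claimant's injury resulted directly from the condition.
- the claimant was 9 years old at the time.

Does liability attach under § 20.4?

(a) during posted hours — met.
(b) not (consent to enter) — not met.
(1): T OR F → true.
(a) not (complaint lodged) — not met.
(i) entrant a minor — met.
(ii) not (public area) — holds.
(b) = T AND T = true.
(2): F OR T → true.
(a) not (proximate cause) — fails.
(b) not open/obvious — holds.
(c) not (commercial use) — not met.
(3) = F OR T OR F = true.
Overall = T AND T AND T = true.

Yes — liable.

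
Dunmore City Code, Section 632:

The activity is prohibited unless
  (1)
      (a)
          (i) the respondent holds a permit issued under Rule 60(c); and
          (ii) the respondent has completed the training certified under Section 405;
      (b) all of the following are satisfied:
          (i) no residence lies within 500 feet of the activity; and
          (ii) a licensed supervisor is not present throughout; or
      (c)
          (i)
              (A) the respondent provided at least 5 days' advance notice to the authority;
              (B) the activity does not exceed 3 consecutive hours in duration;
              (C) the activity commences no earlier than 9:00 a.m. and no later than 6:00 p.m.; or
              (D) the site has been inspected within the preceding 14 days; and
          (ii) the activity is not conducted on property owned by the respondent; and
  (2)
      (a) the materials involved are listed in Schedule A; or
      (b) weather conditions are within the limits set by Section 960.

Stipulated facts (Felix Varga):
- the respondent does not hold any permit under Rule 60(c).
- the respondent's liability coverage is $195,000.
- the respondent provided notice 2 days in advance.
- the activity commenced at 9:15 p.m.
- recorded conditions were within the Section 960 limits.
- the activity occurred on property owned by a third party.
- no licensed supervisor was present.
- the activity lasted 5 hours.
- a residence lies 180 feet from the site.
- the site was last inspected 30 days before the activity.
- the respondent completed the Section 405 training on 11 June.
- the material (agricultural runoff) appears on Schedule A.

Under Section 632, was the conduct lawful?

(i) holds permit — not met.
(ii) training certified — holds.
So (a) is not satisfied (F AND T).
(i) no residence in 500 ft — fails.
(ii) not (supervisor present) — met.
(b): F AND T → false.
(A) ≥5 days' notice — not satisfied.
(B) ≤ 3 hrs duration — not satisfied.
(C) start within hours — not met.
(D) site inspected — fails.
So (i) is not satisfied (F OR F OR F OR F).
(ii) not (own property) — satisfied.
(c) = F AND T = false.
So (1) is not satisfied (F OR F OR F).
(a) Schedule A material — met.
(b) weather ok — satisfied.
(2) = T OR T = true.
Overall: F AND T → false.

No — unlawful.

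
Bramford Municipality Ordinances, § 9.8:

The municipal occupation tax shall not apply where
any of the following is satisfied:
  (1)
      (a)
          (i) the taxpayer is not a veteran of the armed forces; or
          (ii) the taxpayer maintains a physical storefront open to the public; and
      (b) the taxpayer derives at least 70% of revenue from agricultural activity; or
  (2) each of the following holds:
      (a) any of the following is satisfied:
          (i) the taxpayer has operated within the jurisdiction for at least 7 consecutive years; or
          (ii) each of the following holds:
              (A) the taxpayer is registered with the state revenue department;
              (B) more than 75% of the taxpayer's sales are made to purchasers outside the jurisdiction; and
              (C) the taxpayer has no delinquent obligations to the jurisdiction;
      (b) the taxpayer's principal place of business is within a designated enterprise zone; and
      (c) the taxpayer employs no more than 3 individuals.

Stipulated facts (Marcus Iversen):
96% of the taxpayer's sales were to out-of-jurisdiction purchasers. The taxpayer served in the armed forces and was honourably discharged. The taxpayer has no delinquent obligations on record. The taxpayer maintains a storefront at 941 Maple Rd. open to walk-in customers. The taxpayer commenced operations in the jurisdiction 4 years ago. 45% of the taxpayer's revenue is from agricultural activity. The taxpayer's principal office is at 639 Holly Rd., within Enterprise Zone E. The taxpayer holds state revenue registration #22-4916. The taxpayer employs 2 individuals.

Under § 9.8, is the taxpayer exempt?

Yes — exempt.

(i) not (veteran) — fails.
(ii) has storefront — met.
So (a) is satisfied (F OR T).
(b) ≥70% agricultural — not satisfied.
(1): T AND F → false.
(i) ≥ 7 yrs in jurisdiction — not met.
(A) state-registered — met.
(B) >75% out-of-jur. sales — satisfied.
(C) no delinquency — satisfied.
(ii) = T AND T AND T = true.
(a): F OR T → true.
(b) in enterprise zone — holds.
(c) ≤ 3 employees — holds.
So (2) is satisfied (T AND T AND T).
So Overall is satisfied (F OR T).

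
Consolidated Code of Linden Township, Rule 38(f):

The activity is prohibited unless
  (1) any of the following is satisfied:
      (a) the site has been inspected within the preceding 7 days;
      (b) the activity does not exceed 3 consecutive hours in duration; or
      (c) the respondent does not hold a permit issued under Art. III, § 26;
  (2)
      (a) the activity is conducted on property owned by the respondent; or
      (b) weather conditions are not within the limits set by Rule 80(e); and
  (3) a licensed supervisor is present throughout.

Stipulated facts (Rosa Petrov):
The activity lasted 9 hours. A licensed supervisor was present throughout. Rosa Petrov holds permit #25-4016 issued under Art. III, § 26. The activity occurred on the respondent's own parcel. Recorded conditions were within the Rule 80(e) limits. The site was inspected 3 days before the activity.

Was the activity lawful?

(a) site inspected — satisfied.
(b) ≤ 3 hrs duration — fails.
(c) not (holds permit) — not met.
So (1) is satisfied (T OR F OR F).
(a) own property — satisfied.
(b) not (weather ok) — not met.
(2) = T OR F = true.
(3) supervisor present — holds.
Overall = T AND T AND T = true.

Yes — lawful.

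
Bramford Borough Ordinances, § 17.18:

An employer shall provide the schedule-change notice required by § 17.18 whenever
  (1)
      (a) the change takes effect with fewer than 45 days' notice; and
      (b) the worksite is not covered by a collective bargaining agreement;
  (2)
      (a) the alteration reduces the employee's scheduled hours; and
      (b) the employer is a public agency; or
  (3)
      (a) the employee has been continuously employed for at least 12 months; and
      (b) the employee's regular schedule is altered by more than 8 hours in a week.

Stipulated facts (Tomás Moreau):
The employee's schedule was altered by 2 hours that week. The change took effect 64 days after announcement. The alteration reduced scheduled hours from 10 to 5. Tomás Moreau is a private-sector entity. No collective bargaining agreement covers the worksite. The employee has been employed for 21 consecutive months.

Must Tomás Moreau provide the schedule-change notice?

No — not required.

(a) < 45 days' notice — not met.
(b) no CBA — met.
(1): F AND T → false.
(a) hours reduced — met.
(b) public agency — not satisfied.
(2): T AND F → false.
(a) tenure ≥ 12 mo. — holds.
(b) schedule shift > 8h — fails.
(3): T AND F → false.
So Overall is not satisfied (F OR F OR F).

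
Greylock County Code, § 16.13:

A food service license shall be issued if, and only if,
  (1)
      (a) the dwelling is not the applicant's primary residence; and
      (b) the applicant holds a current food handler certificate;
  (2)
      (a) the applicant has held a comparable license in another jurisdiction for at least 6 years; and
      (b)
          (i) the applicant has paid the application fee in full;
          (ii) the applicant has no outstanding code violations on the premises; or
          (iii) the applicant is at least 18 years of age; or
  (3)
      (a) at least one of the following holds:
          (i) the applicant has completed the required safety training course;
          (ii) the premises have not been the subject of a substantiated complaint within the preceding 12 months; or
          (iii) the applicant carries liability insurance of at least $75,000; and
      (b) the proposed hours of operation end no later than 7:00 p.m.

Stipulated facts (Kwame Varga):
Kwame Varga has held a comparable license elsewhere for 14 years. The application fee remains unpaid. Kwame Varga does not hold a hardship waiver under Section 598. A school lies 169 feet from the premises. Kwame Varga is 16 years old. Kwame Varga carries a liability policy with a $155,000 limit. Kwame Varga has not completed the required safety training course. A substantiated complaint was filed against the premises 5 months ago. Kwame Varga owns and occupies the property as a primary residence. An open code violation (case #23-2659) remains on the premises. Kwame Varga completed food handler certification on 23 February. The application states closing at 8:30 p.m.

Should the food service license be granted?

No — denied.

(a) not (primary residence) — not met.
(b) food handler cert. — holds.
(1) = F AND T = false.
(a) prior license ≥ 6 yr — satisfied.
(i) fee paid — not satisfied.
(ii) no code violations — not met.
(iii) age ≥ 18 — fails.
(b) = F OR F OR F = false.
So (2) is not satisfied (T AND F).
(i) safety training — fails.
(ii) no complaint in 12 mo. — not met.
(iii) insurance ≥ $75,000 — holds.
(a): F OR F OR T → true.
(b) closes by 7 p.m. — not satisfied.
So (3) is not satisfied (T AND F).
So Overall is not satisfied (F OR F OR F).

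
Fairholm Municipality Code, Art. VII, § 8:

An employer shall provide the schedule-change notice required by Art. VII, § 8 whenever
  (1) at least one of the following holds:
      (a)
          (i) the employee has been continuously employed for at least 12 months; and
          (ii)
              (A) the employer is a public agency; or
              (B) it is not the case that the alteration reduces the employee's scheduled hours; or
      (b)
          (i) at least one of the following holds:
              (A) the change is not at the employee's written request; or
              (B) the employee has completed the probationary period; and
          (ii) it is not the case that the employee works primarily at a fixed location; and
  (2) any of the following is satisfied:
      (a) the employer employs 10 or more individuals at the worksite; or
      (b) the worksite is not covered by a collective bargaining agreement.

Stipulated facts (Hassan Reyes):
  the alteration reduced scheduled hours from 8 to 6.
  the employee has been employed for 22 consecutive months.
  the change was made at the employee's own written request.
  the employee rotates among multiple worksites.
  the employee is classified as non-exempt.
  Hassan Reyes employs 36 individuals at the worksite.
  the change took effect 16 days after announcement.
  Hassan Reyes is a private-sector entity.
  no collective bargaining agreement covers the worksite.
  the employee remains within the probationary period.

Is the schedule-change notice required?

No — not required.

(i) tenure ≥ 12 mo. — satisfied.
(A) public agency — not satisfied.
(B) not (hours reduced) — not met.
(ii) = F OR F = false.
So (a) is not satisfied (T AND F).
(A) not employee-requested — not satisfied.
(B) past probation — not satisfied.
So (i) is not satisfied (F OR F).
(ii) not (fixed location) — met.
(b) = F AND T = false.
(1) = F OR F = false.
(a) ≥ 10 at site — holds.
(b) no CBA — met.
(2) = T OR T = true.
Overall = F AND T = false.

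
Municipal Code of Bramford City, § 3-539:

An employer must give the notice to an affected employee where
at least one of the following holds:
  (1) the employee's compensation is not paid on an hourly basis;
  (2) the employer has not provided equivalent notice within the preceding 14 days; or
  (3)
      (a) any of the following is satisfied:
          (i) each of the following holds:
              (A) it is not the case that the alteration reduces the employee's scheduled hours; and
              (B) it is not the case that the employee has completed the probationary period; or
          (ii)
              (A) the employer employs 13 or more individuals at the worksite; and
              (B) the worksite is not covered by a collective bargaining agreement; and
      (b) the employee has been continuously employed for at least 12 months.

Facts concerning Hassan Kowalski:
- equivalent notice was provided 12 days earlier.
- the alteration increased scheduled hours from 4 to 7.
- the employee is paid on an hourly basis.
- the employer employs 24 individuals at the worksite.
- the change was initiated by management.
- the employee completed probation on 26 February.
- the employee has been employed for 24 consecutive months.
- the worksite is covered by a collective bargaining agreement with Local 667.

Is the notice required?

No — not required.

(1) not (hourly-paid) — not satisfied.
(2) no recent notice — fails.
(A) not (hours reduced) — met.
(B) not (past probation) — not met.
(i) = T AND F = false.
(A) ≥ 13 at site — holds.
(B) no CBA — not met.
(ii): T AND F → false.
So (a) is not satisfied (F OR F).
(b) tenure ≥ 12 mo. — holds.
(3) = F AND T = false.
So Overall is not satisfied (F OR F OR F).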